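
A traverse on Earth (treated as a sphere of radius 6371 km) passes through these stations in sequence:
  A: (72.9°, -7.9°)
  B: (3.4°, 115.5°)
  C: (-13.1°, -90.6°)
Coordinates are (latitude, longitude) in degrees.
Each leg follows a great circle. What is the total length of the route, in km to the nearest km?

27628 km

Leg A→B: central angle 1.6759 rad, distance 10677.1 km.
Leg B→C: central angle 2.6607 rad, distance 16951.0 km.
Total: 10677.1 + 16951.0 ≈ 27628 km.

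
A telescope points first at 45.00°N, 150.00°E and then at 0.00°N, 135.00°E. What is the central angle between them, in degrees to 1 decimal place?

With latitudes φ₁ = 45.000°, φ₂ = 0.000° and longitude difference Δλ = -15.000°:
cos c = sin φ₁ sin φ₂ + cos φ₁ cos φ₂ cos Δλ = (0.7071)(0.0000) + (0.7071)(1.0000)(0.9659) = 0.68301,
so c = arccos(0.68301) = 0.81892 rad.
So the angular separation is 46.9°.

46.9°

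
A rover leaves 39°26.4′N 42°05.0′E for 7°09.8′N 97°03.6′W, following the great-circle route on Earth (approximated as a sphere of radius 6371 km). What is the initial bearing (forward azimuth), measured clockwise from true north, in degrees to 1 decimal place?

Δλ = -139.143° = -2.4285 rad.
y = sin Δλ · cos φ₂ = (-0.6542)(0.9922) = -0.6491
x = cos φ₁ sin φ₂ − sin φ₁ cos φ₂ cos Δλ = (0.7723)(0.1247) − (0.6353)(0.9922)(-0.7563) = 0.5730
θ = atan2(y, x) = -48.56°; adding 360° gives 311.4°.

311.4°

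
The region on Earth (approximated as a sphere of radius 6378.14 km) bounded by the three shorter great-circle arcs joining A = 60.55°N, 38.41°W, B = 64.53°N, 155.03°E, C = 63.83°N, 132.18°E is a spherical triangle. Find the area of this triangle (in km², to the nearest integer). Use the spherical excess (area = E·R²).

Side lengths (central angles): a = 0.1732, b = 0.9672, c = 0.9514 rad; semiperimeter s = 1.0459.
By l'Huilier's theorem, tan(E/4) = √[tan(s/2) tan((s−a)/2) tan((s−b)/2) tan((s−c)/2)], giving spherical excess E = 0.0895 rad.
Area = E·R² = 0.0895 × (6378.14)² ≈ 3639465 km².

3639465 km²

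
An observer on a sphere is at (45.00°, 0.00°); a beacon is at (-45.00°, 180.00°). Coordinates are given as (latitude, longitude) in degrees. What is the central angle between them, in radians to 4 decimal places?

With latitudes φ₁ = 45.000°, φ₂ = -45.000° and longitude difference Δλ = -180.000°:
Haversine: a = sin²(Δφ/2) + cos φ₁ cos φ₂ sin²(Δλ/2) = 0.5000 + (0.7071)(0.7071)(1.0000) = 1.00000.
Central angle c = 2·arcsin(√a) = 3.14159 rad.
So the angular separation is 3.1416 rad.

3.1416 rad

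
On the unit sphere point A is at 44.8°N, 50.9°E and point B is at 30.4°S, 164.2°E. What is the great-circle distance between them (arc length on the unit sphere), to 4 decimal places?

2.2126

Let φ₁ = 0.7819 rad, φ₂ = -0.5306 rad, and Δλ = 1.9775 rad.
cos c = sin φ₁ sin φ₂ + cos φ₁ cos φ₂ cos Δλ = (0.7046)(-0.5060) + (0.7096)(0.8625)(-0.3955) = -0.59865,
so c = arccos(-0.59865) = 2.21261 rad.
On the unit sphere the arc length equals the central angle: 2.2126.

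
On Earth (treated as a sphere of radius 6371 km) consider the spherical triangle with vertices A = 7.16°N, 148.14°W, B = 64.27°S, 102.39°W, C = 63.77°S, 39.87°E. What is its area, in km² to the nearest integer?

Side lengths (central angles): a = 0.8548, b = 2.1484, c = 1.3814 rad; semiperimeter s = 2.1923.
By l'Huilier's theorem, tan(E/4) = √[tan(s/2) tan((s−a)/2) tan((s−b)/2) tan((s−c)/2)], giving spherical excess E = 0.4791 rad.
Area = E·R² = 0.4791 × (6371)² ≈ 19447481 km².

19447481 km²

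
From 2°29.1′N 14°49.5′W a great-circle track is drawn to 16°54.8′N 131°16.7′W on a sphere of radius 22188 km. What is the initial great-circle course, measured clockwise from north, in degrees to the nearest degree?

290°

With φ₁ = 0.0434, φ₂ = 0.2952, Δλ = -2.0325 rad, the forward-azimuth formula gives
θ = atan2( sin Δλ cos φ₂ , cos φ₁ sin φ₂ − sin φ₁ cos φ₂ cos Δλ ) = atan2(-0.8566, 0.3091) = -70.16°.
Adding 360° brings this into [0°, 360°): 290°.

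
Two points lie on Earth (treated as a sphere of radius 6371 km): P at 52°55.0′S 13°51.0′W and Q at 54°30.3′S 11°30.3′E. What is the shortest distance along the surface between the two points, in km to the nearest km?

1669 km

With latitudes φ₁ = -52.917°, φ₂ = -54.505° and longitude difference Δλ = 25.355°:
Haversine: a = sin²(Δφ/2) + cos φ₁ cos φ₂ sin²(Δλ/2) = 0.0002 + (0.6030)(0.5806)(0.0482) = 0.01705.
Central angle c = 2·arcsin(√a) = 0.26194 rad.
Distance = R·c = 6371 × 0.2619 ≈ 1669 km.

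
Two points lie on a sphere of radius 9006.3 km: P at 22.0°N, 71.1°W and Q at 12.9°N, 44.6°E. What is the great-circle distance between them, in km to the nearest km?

Let φ₁ = 0.3840 rad, φ₂ = 0.2251 rad, and Δλ = 2.0193 rad.
cos c = sin φ₁ sin φ₂ + cos φ₁ cos φ₂ cos Δλ = (0.3746)(0.2233) + (0.9272)(0.9748)(-0.4337) = -0.30830,
so c = arccos(-0.30830) = 1.88420 rad.
Distance = R·c = 9006.3 × 1.8842 ≈ 16970 km.

16970 km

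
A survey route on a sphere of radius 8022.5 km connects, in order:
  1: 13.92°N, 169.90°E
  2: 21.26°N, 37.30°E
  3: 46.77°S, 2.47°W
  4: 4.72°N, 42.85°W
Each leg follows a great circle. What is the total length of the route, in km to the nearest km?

36572 km

Leg 1→2: central angle 2.1236 rad, distance 17036.4 km.
Leg 2→3: central angle 1.3424 rad, distance 10769.3 km.
Leg 3→4: central angle 1.0928 rad, distance 8766.7 km.
Total: 17036.4 + 10769.3 + 8766.7 ≈ 36572 km.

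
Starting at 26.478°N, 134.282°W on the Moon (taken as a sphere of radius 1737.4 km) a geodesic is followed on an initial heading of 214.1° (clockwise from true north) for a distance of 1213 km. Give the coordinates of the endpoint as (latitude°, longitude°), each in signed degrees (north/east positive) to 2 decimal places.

Angular distance δ = d/R = 1213/1737.4 = 0.69817 rad; initial bearing θ = 3.7367 rad.
sin φ₂ = sin φ₁ cos δ + cos φ₁ sin δ cos θ = (0.4459)(0.7660) + (0.8951)(0.6428)(-0.8281) = -0.1349, so φ₂ = -7.75°.
Δλ = atan2(sin θ sin δ cos φ₁, cos δ − sin φ₁ sin φ₂) = atan2(-0.3226, 0.8262) = -21.328°.
λ₂ = -134.282° − 21.328° = -155.61°.

-7.75°, -155.61°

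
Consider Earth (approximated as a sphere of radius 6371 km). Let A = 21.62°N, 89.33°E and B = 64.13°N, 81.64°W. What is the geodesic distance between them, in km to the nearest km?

In radians: φ₁ = 0.3773, φ₂ = 1.1193, Δλ = -170.970° = -2.9840 rad.
cos c = sin φ₁ sin φ₂ + cos φ₁ cos φ₂ cos Δλ = (0.3684)(0.8998) + (0.9296)(0.4363)(-0.9876) = -0.06908,
so c = arccos(-0.06908) = 1.63993 rad.
Distance = R·c = 6371 × 1.6399 ≈ 10448 km.

10448 km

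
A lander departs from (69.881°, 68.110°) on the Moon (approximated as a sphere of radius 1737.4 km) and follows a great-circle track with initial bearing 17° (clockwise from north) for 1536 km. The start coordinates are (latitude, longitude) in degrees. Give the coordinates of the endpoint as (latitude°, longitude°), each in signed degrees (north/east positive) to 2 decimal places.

58.18°, -137.28°

Angular distance δ = d/R = 1536/1737.4 = 0.88408 rad; initial bearing θ = 0.2967 rad.
sin φ₂ = sin φ₁ cos δ + cos φ₁ sin δ cos θ = (0.9390)(0.6340) + (0.3440)(0.7733)(0.9563) = 0.8497, so φ₂ = 58.18°.
Δλ = atan2(sin θ sin δ cos φ₁, cos δ − sin φ₁ sin φ₂) = atan2(0.0778, -0.1638) = 154.608°.
λ₂ = 68.110° + 154.608° = 222.72° → -137.28° after wrapping to (−180°, 180°].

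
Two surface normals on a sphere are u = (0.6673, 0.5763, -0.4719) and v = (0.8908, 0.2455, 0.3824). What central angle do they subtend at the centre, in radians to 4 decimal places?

0.9819 rad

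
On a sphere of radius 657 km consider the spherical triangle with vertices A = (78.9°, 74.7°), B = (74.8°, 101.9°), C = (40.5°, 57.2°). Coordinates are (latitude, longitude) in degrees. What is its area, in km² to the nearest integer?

Side lengths (central angles): a = 0.6944, b = 0.6810, c = 0.1277 rad; semiperimeter s = 0.7516.
By l'Huilier's theorem, tan(E/4) = √[tan(s/2) tan((s−a)/2) tan((s−b)/2) tan((s−c)/2)], giving spherical excess E = 0.0453 rad.
Area = E·R² = 0.0453 × (657)² ≈ 19557 km².

19557 km²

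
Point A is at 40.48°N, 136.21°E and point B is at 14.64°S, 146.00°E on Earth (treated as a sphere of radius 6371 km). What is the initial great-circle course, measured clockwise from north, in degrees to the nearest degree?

Δλ = 9.790° = 0.1709 rad.
y = sin Δλ · cos φ₂ = (0.1700)(0.9675) = 0.1645
x = cos φ₁ sin φ₂ − sin φ₁ cos φ₂ cos Δλ = (0.7606)(-0.2527) − (0.6492)(0.9675)(0.9854) = -0.8112
θ = atan2(y, x) = 168.54°, so the bearing is 169°.

169°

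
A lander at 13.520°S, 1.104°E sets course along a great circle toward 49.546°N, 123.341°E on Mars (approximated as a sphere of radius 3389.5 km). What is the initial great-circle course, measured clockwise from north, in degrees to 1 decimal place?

With φ₁ = -0.2360, φ₂ = 0.8647, Δλ = 2.1334 rad, the forward-azimuth formula gives
θ = atan2( sin Δλ cos φ₂ , cos φ₁ sin φ₂ − sin φ₁ cos φ₂ cos Δλ ) = atan2(0.5488, 0.6589) = 39.79°.
So the initial bearing is 39.8°.

39.8°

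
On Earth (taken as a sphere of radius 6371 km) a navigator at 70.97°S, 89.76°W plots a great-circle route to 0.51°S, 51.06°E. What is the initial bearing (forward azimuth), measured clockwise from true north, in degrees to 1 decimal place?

Δλ = 140.820° = 2.4578 rad.
y = sin Δλ · cos φ₂ = (0.6318)(1.0000) = 0.6317
x = cos φ₁ sin φ₂ − sin φ₁ cos φ₂ cos Δλ = (0.3261)(-0.0089) − (-0.9453)(1.0000)(-0.7752) = -0.7357
θ = atan2(y, x) = 139.35°, so the bearing is 139.3°.

139.3°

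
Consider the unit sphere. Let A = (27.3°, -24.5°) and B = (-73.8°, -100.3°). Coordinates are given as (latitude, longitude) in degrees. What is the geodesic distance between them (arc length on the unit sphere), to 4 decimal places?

1.9602

Let φ₁ = 0.4765 rad, φ₂ = -1.2881 rad, and Δλ = -1.3230 rad.
cos c = sin φ₁ sin φ₂ + cos φ₁ cos φ₂ cos Δλ = (0.4586)(-0.9603) + (0.8886)(0.2790)(0.2453) = -0.37962,
so c = arccos(-0.37962) = 1.96018 rad.
On the unit sphere the arc length equals the central angle: 1.9602.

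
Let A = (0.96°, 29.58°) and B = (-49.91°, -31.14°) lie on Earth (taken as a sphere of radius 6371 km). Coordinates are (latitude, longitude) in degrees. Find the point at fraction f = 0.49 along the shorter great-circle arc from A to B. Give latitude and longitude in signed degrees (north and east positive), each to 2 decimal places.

-27.08°, 6.99°

The central angle between A and B is δ = 1.2639 rad.
With f = 0.49, the slerp weights are sin((1−f)δ)/sin δ = 0.6303 and sin(fδ)/sin δ = 0.6089.
Weighted sum of the unit vectors: (0.6303)·(0.8695,0.4936,0.0168) + (0.6089)·(0.5512,-0.3330,-0.7650) = (0.8837, 0.1083, -0.4553).
Converting back: φ = atan2(z, √(x²+y²)) = -27.08°, λ = atan2(y, x) = 6.99°.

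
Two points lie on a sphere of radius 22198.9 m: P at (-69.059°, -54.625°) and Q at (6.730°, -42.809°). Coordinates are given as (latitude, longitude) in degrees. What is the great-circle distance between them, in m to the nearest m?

29536 m

With latitudes φ₁ = -69.059°, φ₂ = 6.730° and longitude difference Δλ = 11.816°:
cos c = sin φ₁ sin φ₂ + cos φ₁ cos φ₂ cos Δλ = (-0.9339)(0.1172) + (0.3574)(0.9931)(0.9788) = 0.23797,
so c = arccos(0.23797) = 1.33052 rad.
Distance = R·c = 22198.9 × 1.3305 ≈ 29536 m.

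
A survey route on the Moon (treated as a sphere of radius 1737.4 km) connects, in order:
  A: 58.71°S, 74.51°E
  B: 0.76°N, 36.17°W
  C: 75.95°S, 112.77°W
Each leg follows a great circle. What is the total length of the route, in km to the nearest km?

5723 km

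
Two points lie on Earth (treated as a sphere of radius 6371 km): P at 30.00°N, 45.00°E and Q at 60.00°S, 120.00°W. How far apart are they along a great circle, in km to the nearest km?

16496 km

With latitudes φ₁ = 30.000°, φ₂ = -60.000° and longitude difference Δλ = -165.000°:
cos c = sin φ₁ sin φ₂ + cos φ₁ cos φ₂ cos Δλ = (0.5000)(-0.8660) + (0.8660)(0.5000)(-0.9659) = -0.85127,
so c = arccos(-0.85127) = 2.58920 rad.
Distance = R·c = 6371 × 2.5892 ≈ 16496 km.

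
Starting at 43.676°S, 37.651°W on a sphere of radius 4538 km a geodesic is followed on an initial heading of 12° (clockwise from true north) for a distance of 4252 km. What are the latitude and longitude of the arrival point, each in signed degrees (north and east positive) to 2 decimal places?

Angular distance δ = d/R = 4252/4538 = 0.93698 rad; initial bearing θ = 0.2094 rad.
sin φ₂ = sin φ₁ cos δ + cos φ₁ sin δ cos θ = (-0.6906)(0.5922) + (0.7233)(0.8058)(0.9781) = 0.1611, so φ₂ = 9.27°.
Δλ = atan2(sin θ sin δ cos φ₁, cos δ − sin φ₁ sin φ₂) = atan2(0.1212, 0.7035) = 9.773°.
λ₂ = -37.651° + 9.773° = -27.88°.

9.27°, -27.88°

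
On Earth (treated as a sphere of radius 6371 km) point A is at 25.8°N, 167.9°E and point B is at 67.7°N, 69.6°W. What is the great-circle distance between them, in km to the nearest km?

Let φ₁ = 0.4503 rad, φ₂ = 1.1816 rad, and Δλ = 2.1380 rad.
cos c = sin φ₁ sin φ₂ + cos φ₁ cos φ₂ cos Δλ = (0.4352)(0.9252) + (0.9003)(0.3795)(-0.5373) = 0.21912,
so c = arccos(0.21912) = 1.34988 rad.
Distance = R·c = 6371 × 1.3499 ≈ 8600 km.

8600 km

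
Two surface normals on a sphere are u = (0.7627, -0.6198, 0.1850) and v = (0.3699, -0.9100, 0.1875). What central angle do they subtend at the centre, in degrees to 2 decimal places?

u·v = 0.8808; |u| = 1.0000, |v| = 1.0000.
cos θ = (u·v)/(|u||v|) = 0.8808, so θ = 28.27°.

28.27°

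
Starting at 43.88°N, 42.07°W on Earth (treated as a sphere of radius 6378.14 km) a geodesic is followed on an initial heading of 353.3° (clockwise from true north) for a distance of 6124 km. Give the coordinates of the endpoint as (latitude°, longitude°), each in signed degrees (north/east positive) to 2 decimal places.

79.72°, 170.31°

Angular distance δ = d/R = 6124/6378.14 = 0.96015 rad; initial bearing θ = 6.1662 rad.
sin φ₂ = sin φ₁ cos δ + cos φ₁ sin δ cos θ = (0.6932)(0.5734) + (0.7208)(0.8193)(0.9932) = 0.9839, so φ₂ = 79.72°.
Δλ = atan2(sin θ sin δ cos φ₁, cos δ − sin φ₁ sin φ₂) = atan2(-0.0689, -0.1086) = -147.615°.
λ₂ = -42.070° − 147.615° = -189.69° → 170.31° after wrapping to (−180°, 180°].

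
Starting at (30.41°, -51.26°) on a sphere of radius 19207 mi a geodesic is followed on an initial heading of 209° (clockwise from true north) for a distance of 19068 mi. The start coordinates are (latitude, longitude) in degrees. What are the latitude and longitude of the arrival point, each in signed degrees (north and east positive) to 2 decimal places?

-20.80°, -77.01°

Angular distance δ = d/R = 19068/19207 = 0.99276 rad; initial bearing θ = 3.6477 rad.
sin φ₂ = sin φ₁ cos δ + cos φ₁ sin δ cos θ = (0.5062)(0.5464) + (0.8624)(0.8375)(-0.8746) = -0.3552, so φ₂ = -20.80°.
Δλ = atan2(sin θ sin δ cos φ₁, cos δ − sin φ₁ sin φ₂) = atan2(-0.3502, 0.7262) = -25.745°.
λ₂ = -51.260° − 25.745° = -77.01°.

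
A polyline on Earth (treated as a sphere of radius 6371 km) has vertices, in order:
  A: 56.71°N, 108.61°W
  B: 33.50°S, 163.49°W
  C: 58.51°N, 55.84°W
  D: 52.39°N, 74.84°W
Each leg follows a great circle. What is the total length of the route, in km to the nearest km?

26778 km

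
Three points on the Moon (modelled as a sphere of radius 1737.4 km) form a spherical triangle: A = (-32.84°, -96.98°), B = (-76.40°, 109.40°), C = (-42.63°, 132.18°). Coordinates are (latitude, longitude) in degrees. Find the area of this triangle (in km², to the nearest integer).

Side lengths (central angles): a = 0.6133, b = 1.6078, c = 1.2131 rad; semiperimeter s = 1.7171.
By l'Huilier's theorem, tan(E/4) = √[tan(s/2) tan((s−a)/2) tan((s−b)/2) tan((s−c)/2)], giving spherical excess E = 0.3995 rad.
Area = E·R² = 0.3995 × (1737.4)² ≈ 1205979 km².

1205979 km²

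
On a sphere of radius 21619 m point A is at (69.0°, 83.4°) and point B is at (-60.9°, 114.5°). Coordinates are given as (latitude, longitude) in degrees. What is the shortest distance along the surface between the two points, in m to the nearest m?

In radians: φ₁ = 1.2043, φ₂ = -1.0629, Δλ = 31.100° = 0.5428 rad.
Haversine: a = sin²(Δφ/2) + cos φ₁ cos φ₂ sin²(Δλ/2) = 0.8207 + (0.3584)(0.4863)(0.0719) = 0.83325.
Central angle c = 2·arcsin(√a) = 2.30030 rad.
Distance = R·c = 21619 × 2.3003 ≈ 49730 m.

49730 m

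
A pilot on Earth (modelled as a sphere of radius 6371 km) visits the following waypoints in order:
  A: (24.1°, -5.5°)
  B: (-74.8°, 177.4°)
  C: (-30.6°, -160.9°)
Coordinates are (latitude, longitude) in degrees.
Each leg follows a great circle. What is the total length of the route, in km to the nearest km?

Leg A→B: central angle 2.2563 rad, distance 14375.0 km.
Leg B→C: central angle 0.7941 rad, distance 5059.3 km.
Total: 14375.0 + 5059.3 ≈ 19434 km.

19434 km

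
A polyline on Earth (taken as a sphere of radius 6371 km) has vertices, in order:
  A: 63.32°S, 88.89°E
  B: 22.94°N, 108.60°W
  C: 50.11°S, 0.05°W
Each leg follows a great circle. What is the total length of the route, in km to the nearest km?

Leg A→B: central angle 2.4078 rad, distance 15340.2 km.
Leg B→C: central angle 2.0794 rad, distance 13247.8 km.
Total: 15340.2 + 13247.8 ≈ 28588 km.

28588 km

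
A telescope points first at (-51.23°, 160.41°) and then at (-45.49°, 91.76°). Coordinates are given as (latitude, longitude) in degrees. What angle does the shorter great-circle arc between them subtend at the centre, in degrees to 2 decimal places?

Let φ₁ = -0.8941 rad, φ₂ = -0.7940 rad, and Δλ = -1.1982 rad.
Haversine: a = sin²(Δφ/2) + cos φ₁ cos φ₂ sin²(Δλ/2) = 0.0025 + (0.6262)(0.7010)(0.3180) = 0.14209.
Central angle c = 2·arcsin(√a) = 0.77300 rad.
So the angular separation is 44.29°.

44.29°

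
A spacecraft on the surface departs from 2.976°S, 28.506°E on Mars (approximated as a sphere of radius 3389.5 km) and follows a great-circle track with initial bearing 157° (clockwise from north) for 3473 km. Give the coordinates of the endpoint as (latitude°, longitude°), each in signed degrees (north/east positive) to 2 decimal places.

-54.34°, 63.45°

Angular distance δ = d/R = 3473/3389.5 = 1.02463 rad; initial bearing θ = 2.7402 rad.
sin φ₂ = sin φ₁ cos δ + cos φ₁ sin δ cos θ = (-0.0519)(0.5194) + (0.9987)(0.8545)(-0.9205) = -0.8125, so φ₂ = -54.34°.
Δλ = atan2(sin θ sin δ cos φ₁, cos δ − sin φ₁ sin φ₂) = atan2(0.3334, 0.4772) = 34.942°.
λ₂ = 28.506° + 34.942° = 63.45°.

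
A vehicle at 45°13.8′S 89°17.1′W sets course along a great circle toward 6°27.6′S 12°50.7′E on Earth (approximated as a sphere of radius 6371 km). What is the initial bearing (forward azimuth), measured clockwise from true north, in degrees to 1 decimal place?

103.2°

Δλ = 102.130° = 1.7825 rad.
y = sin Δλ · cos φ₂ = (0.9777)(0.9937) = 0.9715
x = cos φ₁ sin φ₂ − sin φ₁ cos φ₂ cos Δλ = (0.7043)(-0.1125) − (-0.7099)(0.9937)(-0.2101) = -0.2275
θ = atan2(y, x) = 103.18°, so the bearing is 103.2°.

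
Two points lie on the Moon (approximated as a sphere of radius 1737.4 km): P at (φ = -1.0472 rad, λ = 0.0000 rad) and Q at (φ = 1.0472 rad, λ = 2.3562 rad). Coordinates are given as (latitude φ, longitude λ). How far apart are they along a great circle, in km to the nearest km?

Let φ₁ = -1.0472 rad, φ₂ = 1.0472 rad, and Δλ = 2.3562 rad.
cos c = sin φ₁ sin φ₂ + cos φ₁ cos φ₂ cos Δλ = (-0.8660)(0.8660) + (0.5000)(0.5000)(-0.7071) = -0.92678,
so c = arccos(-0.92678) = 2.75654 rad.
Distance = R·c = 1737.4 × 2.7565 ≈ 4789 km.

4789 km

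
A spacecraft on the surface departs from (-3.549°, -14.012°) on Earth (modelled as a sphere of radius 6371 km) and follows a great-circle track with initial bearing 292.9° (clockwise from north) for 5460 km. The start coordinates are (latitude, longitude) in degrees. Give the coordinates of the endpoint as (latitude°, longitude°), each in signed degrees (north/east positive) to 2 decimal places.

14.66°, -60.04°

Angular distance δ = d/R = 5460/6371 = 0.85701 rad; initial bearing θ = 5.1121 rad.
sin φ₂ = sin φ₁ cos δ + cos φ₁ sin δ cos θ = (-0.0619)(0.6547) + (0.9981)(0.7559)(0.3891) = 0.2530, so φ₂ = 14.66°.
Δλ = atan2(sin θ sin δ cos φ₁, cos δ − sin φ₁ sin φ₂) = atan2(-0.6950, 0.6704) = -46.033°.
λ₂ = -14.012° − 46.033° = -60.04°.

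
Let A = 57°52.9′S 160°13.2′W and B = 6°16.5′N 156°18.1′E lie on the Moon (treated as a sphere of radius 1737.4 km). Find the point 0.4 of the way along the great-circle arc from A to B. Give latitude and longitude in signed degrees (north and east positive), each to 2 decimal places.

The central angle between A and B is δ = 1.2756 rad.
With f = 0.4, the slerp weights are sin((1−f)δ)/sin δ = 0.7241 and sin(fδ)/sin δ = 0.5105.
Weighted sum of the unit vectors: (0.7241)·(-0.5003,-0.1799,-0.8470) + (0.5105)·(-0.9102,0.3995,0.1093) = (-0.8269, 0.0737, -0.5575).
Converting back: φ = atan2(z, √(x²+y²)) = -33.88°, λ = atan2(y, x) = 174.91°.

-33.88°, 174.91°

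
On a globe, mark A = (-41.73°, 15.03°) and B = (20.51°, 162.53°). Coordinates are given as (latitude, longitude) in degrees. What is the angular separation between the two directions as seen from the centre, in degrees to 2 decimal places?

Let φ₁ = -0.7283 rad, φ₂ = 0.3580 rad, and Δλ = 2.5744 rad.
Haversine: a = sin²(Δφ/2) + cos φ₁ cos φ₂ sin²(Δλ/2) = 0.2671 + (0.7463)(0.9366)(0.9217) = 0.91137.
Central angle c = 2·arcsin(√a) = 2.53699 rad.
So the angular separation is 145.36°.

145.36°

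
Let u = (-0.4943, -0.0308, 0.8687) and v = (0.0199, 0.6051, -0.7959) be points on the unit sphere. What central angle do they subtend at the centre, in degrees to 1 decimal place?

u·v = -0.7199; |u| = 1.0000, |v| = 1.0000.
cos θ = (u·v)/(|u||v|) = -0.7199, so θ = 136.0°.

136.0°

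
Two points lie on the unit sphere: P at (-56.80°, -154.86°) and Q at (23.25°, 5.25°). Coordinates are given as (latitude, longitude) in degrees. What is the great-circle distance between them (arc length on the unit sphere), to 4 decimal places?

With latitudes φ₁ = -56.800°, φ₂ = 23.250° and longitude difference Δλ = 160.110°:
cos c = sin φ₁ sin φ₂ + cos φ₁ cos φ₂ cos Δλ = (-0.8368)(0.3947) + (0.5476)(0.9188)(-0.9403) = -0.80339,
so c = arccos(-0.80339) = 2.50377 rad.
On the unit sphere the arc length equals the central angle: 2.5038.

2.5038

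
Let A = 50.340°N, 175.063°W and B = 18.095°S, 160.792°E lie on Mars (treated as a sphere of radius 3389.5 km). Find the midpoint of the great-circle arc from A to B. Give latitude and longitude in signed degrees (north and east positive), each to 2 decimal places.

16.45°, 170.46°

The central angle between A and B is δ = 1.2509 rad.
With f = 0.5, the slerp weights are sin((1−f)δ)/sin δ = 0.6167 and sin(fδ)/sin δ = 0.6167.
Weighted sum of the unit vectors: (0.6167)·(-0.6359,-0.0549,0.7698) + (0.6167)·(-0.8976,0.3127,-0.3106) = (-0.9458, 0.1590, 0.2832).
Converting back: φ = atan2(z, √(x²+y²)) = 16.45°, λ = atan2(y, x) = 170.46°.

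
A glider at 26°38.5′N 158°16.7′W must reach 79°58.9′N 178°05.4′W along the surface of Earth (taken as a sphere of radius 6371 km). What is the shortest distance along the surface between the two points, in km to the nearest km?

6004 km

In radians: φ₁ = 0.4650, φ₂ = 1.3959, Δλ = -19.812° = -0.3458 rad.
Haversine: a = sin²(Δφ/2) + cos φ₁ cos φ₂ sin²(Δλ/2) = 0.2015 + (0.8938)(0.1740)(0.0296) = 0.20607.
Central angle c = 2·arcsin(√a) = 0.94238 rad.
Distance = R·c = 6371 × 0.9424 ≈ 6004 km.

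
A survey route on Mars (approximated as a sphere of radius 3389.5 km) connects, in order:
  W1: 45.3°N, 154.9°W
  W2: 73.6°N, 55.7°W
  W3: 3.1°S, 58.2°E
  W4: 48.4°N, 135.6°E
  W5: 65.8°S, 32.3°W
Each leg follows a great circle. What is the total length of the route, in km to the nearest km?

23338 km

Leg W1→W2: central angle 0.8630 rad, distance 2925.3 km.
Leg W2→W3: central angle 1.7377 rad, distance 5889.8 km.
Leg W3→W4: central angle 1.4664 rad, distance 4970.5 km.
Leg W4→W5: central angle 2.8183 rad, distance 9552.6 km.
Total: 2925.3 + 5889.8 + 4970.5 + 9552.6 ≈ 23338 km.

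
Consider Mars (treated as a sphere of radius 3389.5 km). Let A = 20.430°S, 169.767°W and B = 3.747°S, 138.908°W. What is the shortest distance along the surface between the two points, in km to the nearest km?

2033 km

In radians: φ₁ = -0.3566, φ₂ = -0.0654, Δλ = 30.859° = 0.5386 rad.
Haversine: a = sin²(Δφ/2) + cos φ₁ cos φ₂ sin²(Δλ/2) = 0.0210 + (0.9371)(0.9979)(0.0708) = 0.08724.
Central angle c = 2·arcsin(√a) = 0.59966 rad.
Distance = R·c = 3389.5 × 0.5997 ≈ 2033 km.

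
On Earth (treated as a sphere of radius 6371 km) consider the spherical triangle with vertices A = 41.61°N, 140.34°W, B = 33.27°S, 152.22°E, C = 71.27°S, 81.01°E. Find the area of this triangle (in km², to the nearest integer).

33148198 km²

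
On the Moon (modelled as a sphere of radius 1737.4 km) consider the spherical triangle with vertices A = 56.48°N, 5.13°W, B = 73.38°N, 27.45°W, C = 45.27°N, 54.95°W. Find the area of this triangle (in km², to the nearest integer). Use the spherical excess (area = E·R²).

271966 km²

Side lengths (central angles): a = 0.5369, b = 0.5679, c = 0.3333 rad; semiperimeter s = 0.7190.
By l'Huilier's theorem, tan(E/4) = √[tan(s/2) tan((s−a)/2) tan((s−b)/2) tan((s−c)/2)], giving spherical excess E = 0.0901 rad.
Area = E·R² = 0.0901 × (1737.4)² ≈ 271966 km².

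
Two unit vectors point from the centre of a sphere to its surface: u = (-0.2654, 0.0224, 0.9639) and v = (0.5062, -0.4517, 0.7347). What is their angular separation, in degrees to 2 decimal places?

u·v = 0.5637; |u| = 1.0000, |v| = 1.0000.
cos θ = (u·v)/(|u||v|) = 0.5637, so θ = 55.69°.

55.69°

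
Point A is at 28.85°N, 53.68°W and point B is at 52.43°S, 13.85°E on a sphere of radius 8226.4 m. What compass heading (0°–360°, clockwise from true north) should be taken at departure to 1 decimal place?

145.1°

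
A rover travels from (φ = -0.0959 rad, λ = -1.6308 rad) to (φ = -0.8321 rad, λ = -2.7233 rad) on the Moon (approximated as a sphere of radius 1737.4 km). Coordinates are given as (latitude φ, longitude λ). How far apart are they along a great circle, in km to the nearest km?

2053 km

Let φ₁ = -0.0959 rad, φ₂ = -0.8321 rad, and Δλ = -1.0925 rad.
Haversine: a = sin²(Δφ/2) + cos φ₁ cos φ₂ sin²(Δλ/2) = 0.1295 + (0.9954)(0.6733)(0.2699) = 0.31036.
Central angle c = 2·arcsin(√a) = 1.18178 rad.
Distance = R·c = 1737.4 × 1.1818 ≈ 2053 km.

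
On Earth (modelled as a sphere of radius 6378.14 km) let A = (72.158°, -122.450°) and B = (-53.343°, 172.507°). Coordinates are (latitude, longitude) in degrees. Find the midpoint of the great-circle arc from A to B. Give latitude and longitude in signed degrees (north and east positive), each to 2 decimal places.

10.90°, -166.56°

Central angle δ = 2.3274 rad. Interpolating on the sphere with fraction f = 0.5:
P = [sin((1−f)δ)·A + sin(fδ)·B] / sin δ = 1.2628·A + 1.2628·B in Cartesian coordinates,
giving P = (-0.9551, -0.2282, 0.1890), i.e. latitude 10.90°, longitude -166.56°.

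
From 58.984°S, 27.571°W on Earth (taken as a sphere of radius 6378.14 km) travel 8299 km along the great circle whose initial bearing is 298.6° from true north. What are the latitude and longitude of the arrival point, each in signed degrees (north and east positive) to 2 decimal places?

0.54°, -85.38°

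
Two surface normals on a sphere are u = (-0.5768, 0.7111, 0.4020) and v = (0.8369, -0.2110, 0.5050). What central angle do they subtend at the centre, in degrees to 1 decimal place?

u·v = -0.4298; |u| = 1.0000, |v| = 1.0000.
cos θ = (u·v)/(|u||v|) = -0.4298, so θ = 115.5°.

115.5°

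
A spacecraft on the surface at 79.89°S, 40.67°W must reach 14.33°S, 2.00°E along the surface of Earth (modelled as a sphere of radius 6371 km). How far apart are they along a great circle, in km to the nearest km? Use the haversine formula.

With latitudes φ₁ = -79.890°, φ₂ = -14.330° and longitude difference Δλ = 42.670°:
Haversine: a = sin²(Δφ/2) + cos φ₁ cos φ₂ sin²(Δλ/2) = 0.2931 + (0.1755)(0.9689)(0.1324) = 0.31564.
Central angle c = 2·arcsin(√a) = 1.19317 rad.
Distance = R·c = 6371 × 1.1932 ≈ 7602 km.

7602 km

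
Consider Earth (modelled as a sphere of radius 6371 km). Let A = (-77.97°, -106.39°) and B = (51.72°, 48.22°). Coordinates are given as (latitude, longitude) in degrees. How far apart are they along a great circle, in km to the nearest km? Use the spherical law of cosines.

16921 km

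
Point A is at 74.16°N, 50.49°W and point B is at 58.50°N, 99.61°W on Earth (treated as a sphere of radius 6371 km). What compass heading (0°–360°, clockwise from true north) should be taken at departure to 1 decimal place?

256.3°

Δλ = -49.120° = -0.8573 rad.
y = sin Δλ · cos φ₂ = (-0.7561)(0.5225) = -0.3951
x = cos φ₁ sin φ₂ − sin φ₁ cos φ₂ cos Δλ = (0.2730)(0.8526) − (0.9620)(0.5225)(0.6545) = -0.0962
θ = atan2(y, x) = -103.69°; adding 360° gives 256.3°.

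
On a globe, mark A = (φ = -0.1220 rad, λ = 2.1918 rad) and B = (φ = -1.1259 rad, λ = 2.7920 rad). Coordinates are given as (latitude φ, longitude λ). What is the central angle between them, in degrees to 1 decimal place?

Let φ₁ = -0.1220 rad, φ₂ = -1.1259 rad, and Δλ = 0.6002 rad.
Haversine: a = sin²(Δφ/2) + cos φ₁ cos φ₂ sin²(Δλ/2) = 0.2315 + (0.9926)(0.4304)(0.0874) = 0.26882.
Central angle c = 2·arcsin(√a) = 1.09014 rad.
So the angular separation is 62.5°.

62.5°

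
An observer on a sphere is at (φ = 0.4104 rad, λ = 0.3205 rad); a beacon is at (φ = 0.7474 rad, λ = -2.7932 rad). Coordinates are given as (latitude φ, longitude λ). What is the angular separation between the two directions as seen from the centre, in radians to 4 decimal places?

1.9835 rad

Let φ₁ = 0.4104 rad, φ₂ = 0.7474 rad, and Δλ = -3.1137 rad.
cos c = sin φ₁ sin φ₂ + cos φ₁ cos φ₂ cos Δλ = (0.3990)(0.6797) + (0.9170)(0.7335)(-0.9996) = -0.40109,
so c = arccos(-0.40109) = 1.98351 rad.
So the angular separation is 1.9835 rad.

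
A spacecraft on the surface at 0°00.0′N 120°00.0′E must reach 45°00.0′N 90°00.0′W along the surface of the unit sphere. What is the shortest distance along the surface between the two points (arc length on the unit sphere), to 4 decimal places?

2.2299

With latitudes φ₁ = 0.000°, φ₂ = 45.000° and longitude difference Δλ = 150.000°:
cos c = sin φ₁ sin φ₂ + cos φ₁ cos φ₂ cos Δλ = (0.0000)(0.7071) + (1.0000)(0.7071)(-0.8660) = -0.61237,
so c = arccos(-0.61237) = 2.22985 rad.
On the unit sphere the arc length equals the central angle: 2.2299.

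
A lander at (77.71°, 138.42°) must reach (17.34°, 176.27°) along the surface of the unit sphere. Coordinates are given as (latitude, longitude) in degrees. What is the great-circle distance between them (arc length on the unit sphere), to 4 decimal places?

With latitudes φ₁ = 77.710°, φ₂ = 17.340° and longitude difference Δλ = 37.850°:
cos c = sin φ₁ sin φ₂ + cos φ₁ cos φ₂ cos Δλ = (0.9771)(0.2980) + (0.2129)(0.9546)(0.7896) = 0.45165,
so c = arccos(0.45165) = 1.10218 rad.
On the unit sphere the arc length equals the central angle: 1.1022.

1.1022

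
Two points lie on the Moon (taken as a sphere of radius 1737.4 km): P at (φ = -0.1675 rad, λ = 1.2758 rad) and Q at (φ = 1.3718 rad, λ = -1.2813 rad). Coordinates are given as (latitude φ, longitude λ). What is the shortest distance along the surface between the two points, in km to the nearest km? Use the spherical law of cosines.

In radians: φ₁ = -0.1675, φ₂ = 1.3718, Δλ = -146.511° = -2.5571 rad.
cos c = sin φ₁ sin φ₂ + cos φ₁ cos φ₂ cos Δλ = (-0.1667)(0.9803) + (0.9860)(0.1977)(-0.8340) = -0.32599,
so c = arccos(-0.32599) = 1.90285 rad.
Distance = R·c = 1737.4 × 1.9029 ≈ 3306 km.

3306 km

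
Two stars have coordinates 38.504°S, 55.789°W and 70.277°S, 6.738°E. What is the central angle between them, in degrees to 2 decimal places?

44.94°

Let φ₁ = -0.6720 rad, φ₂ = -1.2266 rad, and Δλ = 1.0913 rad.
cos c = sin φ₁ sin φ₂ + cos φ₁ cos φ₂ cos Δλ = (-0.6226)(-0.9413) + (0.7826)(0.3375)(0.4613) = 0.70788,
so c = arccos(0.70788) = 0.78430 rad.
So the angular separation is 44.94°.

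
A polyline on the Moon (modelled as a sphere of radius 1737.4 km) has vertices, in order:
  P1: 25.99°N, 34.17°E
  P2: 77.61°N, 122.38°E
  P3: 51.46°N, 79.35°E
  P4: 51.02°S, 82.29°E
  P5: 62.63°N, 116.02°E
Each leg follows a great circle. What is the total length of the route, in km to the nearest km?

9522 km

Leg P1→P2: central angle 1.1218 rad, distance 1949.1 km.
Leg P2→P3: central angle 0.5322 rad, distance 924.7 km.
Leg P3→P4: central angle 1.7891 rad, distance 3108.5 km.
Leg P4→P5: central angle 2.0374 rad, distance 3539.7 km.
Total: 1949.1 + 924.7 + 3108.5 + 3539.7 ≈ 9522 km.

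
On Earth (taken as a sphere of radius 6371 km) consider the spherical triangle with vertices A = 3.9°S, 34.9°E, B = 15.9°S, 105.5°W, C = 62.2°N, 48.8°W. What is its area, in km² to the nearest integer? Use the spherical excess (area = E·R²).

Side lengths (central angles): a = 1.5669, b = 1.5799, c = 2.3756 rad; semiperimeter s = 2.7612.
By l'Huilier's theorem, tan(E/4) = √[tan(s/2) tan((s−a)/2) tan((s−b)/2) tan((s−c)/2)], giving spherical excess E = 2.3885 rad.
Area = E·R² = 2.3885 × (6371)² ≈ 96946398 km².

96946398 km²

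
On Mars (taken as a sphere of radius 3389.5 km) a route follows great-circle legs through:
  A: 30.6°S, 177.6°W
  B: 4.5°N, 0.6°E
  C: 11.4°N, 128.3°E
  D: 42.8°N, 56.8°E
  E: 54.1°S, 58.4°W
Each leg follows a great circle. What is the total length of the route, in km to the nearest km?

28714 km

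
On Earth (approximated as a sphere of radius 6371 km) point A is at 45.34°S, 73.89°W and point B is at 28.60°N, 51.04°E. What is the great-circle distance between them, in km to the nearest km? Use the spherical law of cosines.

14893 km

In radians: φ₁ = -0.7913, φ₂ = 0.4992, Δλ = 124.930° = 2.1804 rad.
cos c = sin φ₁ sin φ₂ + cos φ₁ cos φ₂ cos Δλ = (-0.7113)(0.4787) + (0.7029)(0.8780)(-0.5726) = -0.69384,
so c = arccos(-0.69384) = 2.33761 rad.
Distance = R·c = 6371 × 2.3376 ≈ 14893 km.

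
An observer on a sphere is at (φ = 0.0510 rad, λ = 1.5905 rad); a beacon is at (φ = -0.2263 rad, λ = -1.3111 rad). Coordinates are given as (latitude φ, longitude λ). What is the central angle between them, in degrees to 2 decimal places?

In radians: φ₁ = 0.0510, φ₂ = -0.2263, Δλ = -166.249° = -2.9016 rad.
Haversine: a = sin²(Δφ/2) + cos φ₁ cos φ₂ sin²(Δλ/2) = 0.0191 + (0.9987)(0.9745)(0.9857) = 0.97839.
Central angle c = 2·arcsin(√a) = 2.84652 rad.
So the angular separation is 163.09°.

163.09°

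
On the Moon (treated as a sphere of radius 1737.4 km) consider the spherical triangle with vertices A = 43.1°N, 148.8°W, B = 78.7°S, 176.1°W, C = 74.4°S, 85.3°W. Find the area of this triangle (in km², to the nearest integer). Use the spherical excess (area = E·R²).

1907903 km²

Side lengths (central angles): a = 0.3370, b = 2.1779, c = 2.1447 rad; semiperimeter s = 2.3298.
By l'Huilier's theorem, tan(E/4) = √[tan(s/2) tan((s−a)/2) tan((s−b)/2) tan((s−c)/2)], giving spherical excess E = 0.6321 rad.
Area = E·R² = 0.6321 × (1737.4)² ≈ 1907903 km².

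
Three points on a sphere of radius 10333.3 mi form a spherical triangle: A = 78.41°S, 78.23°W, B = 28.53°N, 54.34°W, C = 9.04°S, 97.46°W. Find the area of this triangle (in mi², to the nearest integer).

Side lengths (central angles): a = 0.9785, b = 1.2225, c = 1.8823 rad; semiperimeter s = 2.0417.
By l'Huilier's theorem, tan(E/4) = √[tan(s/2) tan((s−a)/2) tan((s−b)/2) tan((s−c)/2)], giving spherical excess E = 0.7215 rad.
Area = E·R² = 0.7215 × (10333.3)² ≈ 77035365 mi².

77035365 mi²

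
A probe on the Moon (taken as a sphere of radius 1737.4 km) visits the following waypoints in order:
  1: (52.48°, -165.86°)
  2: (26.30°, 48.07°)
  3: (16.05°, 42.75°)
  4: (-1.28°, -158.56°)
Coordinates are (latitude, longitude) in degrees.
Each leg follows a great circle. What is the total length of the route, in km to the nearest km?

Leg 1→2: central angle 1.6726 rad, distance 2905.9 km.
Leg 2→3: central angle 0.1987 rad, distance 345.2 km.
Leg 3→4: central angle 2.6935 rad, distance 4679.7 km.
Total: 2905.9 + 345.2 + 4679.7 ≈ 7931 km.

7931 km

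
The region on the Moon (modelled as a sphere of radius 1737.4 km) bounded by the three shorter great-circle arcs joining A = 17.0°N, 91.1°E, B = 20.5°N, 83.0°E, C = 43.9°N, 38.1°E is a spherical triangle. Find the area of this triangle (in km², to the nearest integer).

Side lengths (central angles): a = 0.7657, b = 0.9053, c = 0.1471 rad; semiperimeter s = 0.9091.
By l'Huilier's theorem, tan(E/4) = √[tan(s/2) tan((s−a)/2) tan((s−b)/2) tan((s−c)/2)], giving spherical excess E = 0.0205 rad.
Area = E·R² = 0.0205 × (1737.4)² ≈ 61828 km².

61828 km²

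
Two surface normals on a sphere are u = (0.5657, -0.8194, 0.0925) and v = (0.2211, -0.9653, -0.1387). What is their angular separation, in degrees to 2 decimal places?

25.41°

u·v = 0.9032; |u| = 1.0000, |v| = 1.0000.
cos θ = (u·v)/(|u||v|) = 0.9033, so θ = 25.41°.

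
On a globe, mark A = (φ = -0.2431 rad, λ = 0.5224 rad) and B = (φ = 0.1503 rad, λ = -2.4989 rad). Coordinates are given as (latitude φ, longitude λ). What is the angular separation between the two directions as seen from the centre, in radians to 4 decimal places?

2.9915 rad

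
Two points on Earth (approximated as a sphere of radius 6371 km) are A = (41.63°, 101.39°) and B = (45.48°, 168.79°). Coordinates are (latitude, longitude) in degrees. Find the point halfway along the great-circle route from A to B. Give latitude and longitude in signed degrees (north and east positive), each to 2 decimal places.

48.81°, 133.87°

Central angle δ = 0.8297 rad. Interpolating on the sphere with fraction f = 0.5:
P = [sin((1−f)δ)·A + sin(fδ)·B] / sin δ = 0.5463·A + 0.5463·B in Cartesian coordinates,
giving P = (-0.4564, 0.4748, 0.7525), i.e. latitude 48.81°, longitude 133.87°.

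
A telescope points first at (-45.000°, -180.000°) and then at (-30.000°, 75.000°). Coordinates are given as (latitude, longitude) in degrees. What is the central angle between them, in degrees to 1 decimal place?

78.8°

In radians: φ₁ = -0.7854, φ₂ = -0.5236, Δλ = -105.000° = -1.8326 rad.
Haversine: a = sin²(Δφ/2) + cos φ₁ cos φ₂ sin²(Δλ/2) = 0.0170 + (0.7071)(0.8660)(0.6294) = 0.40247.
Central angle c = 2·arcsin(√a) = 1.37448 rad.
So the angular separation is 78.8°.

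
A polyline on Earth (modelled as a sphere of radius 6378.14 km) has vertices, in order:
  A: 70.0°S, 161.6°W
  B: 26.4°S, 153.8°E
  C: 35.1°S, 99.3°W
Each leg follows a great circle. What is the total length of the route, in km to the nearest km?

15369 km

Leg A→B: central angle 0.8816 rad, distance 5622.7 km.
Leg B→C: central angle 1.5282 rad, distance 9746.8 km.
Total: 5622.7 + 9746.8 ≈ 15369 km.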